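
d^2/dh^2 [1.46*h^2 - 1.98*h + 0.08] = 2.92000000000000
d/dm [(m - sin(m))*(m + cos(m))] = -sqrt(2)*m*sin(m + pi/4) + 2*m - cos(2*m) + sqrt(2)*cos(m + pi/4)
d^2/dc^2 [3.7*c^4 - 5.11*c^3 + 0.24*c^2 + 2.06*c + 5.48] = 44.4*c^2 - 30.66*c + 0.48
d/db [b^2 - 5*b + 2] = 2*b - 5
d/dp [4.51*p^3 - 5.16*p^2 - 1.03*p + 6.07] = 13.53*p^2 - 10.32*p - 1.03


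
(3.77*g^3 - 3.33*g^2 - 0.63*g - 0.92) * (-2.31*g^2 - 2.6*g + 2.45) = -8.7087*g^5 - 2.1097*g^4 + 19.3498*g^3 - 4.3953*g^2 + 0.8485*g - 2.254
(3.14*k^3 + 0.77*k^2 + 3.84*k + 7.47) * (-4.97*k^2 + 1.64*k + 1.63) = -15.6058*k^5 + 1.3227*k^4 - 12.7038*k^3 - 29.5732*k^2 + 18.51*k + 12.1761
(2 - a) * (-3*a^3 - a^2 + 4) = 3*a^4 - 5*a^3 - 2*a^2 - 4*a + 8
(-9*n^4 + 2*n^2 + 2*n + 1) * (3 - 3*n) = 27*n^5 - 27*n^4 - 6*n^3 + 3*n + 3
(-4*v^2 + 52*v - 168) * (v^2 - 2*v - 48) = -4*v^4 + 60*v^3 - 80*v^2 - 2160*v + 8064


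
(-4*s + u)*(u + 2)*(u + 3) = -4*s*u^2 - 20*s*u - 24*s + u^3 + 5*u^2 + 6*u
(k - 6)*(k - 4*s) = k^2 - 4*k*s - 6*k + 24*s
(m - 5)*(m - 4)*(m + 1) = m^3 - 8*m^2 + 11*m + 20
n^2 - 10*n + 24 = (n - 6)*(n - 4)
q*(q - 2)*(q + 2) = q^3 - 4*q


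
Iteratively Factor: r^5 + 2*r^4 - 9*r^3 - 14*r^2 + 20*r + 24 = (r - 2)*(r^4 + 4*r^3 - r^2 - 16*r - 12) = (r - 2)*(r + 1)*(r^3 + 3*r^2 - 4*r - 12) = (r - 2)*(r + 1)*(r + 3)*(r^2 - 4) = (r - 2)*(r + 1)*(r + 2)*(r + 3)*(r - 2)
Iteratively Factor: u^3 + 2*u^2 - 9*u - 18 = (u + 2)*(u^2 - 9) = (u + 2)*(u + 3)*(u - 3)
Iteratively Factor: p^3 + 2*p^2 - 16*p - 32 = (p - 4)*(p^2 + 6*p + 8) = (p - 4)*(p + 2)*(p + 4)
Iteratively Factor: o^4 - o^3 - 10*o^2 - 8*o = (o - 4)*(o^3 + 3*o^2 + 2*o) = (o - 4)*(o + 2)*(o^2 + o) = (o - 4)*(o + 1)*(o + 2)*(o)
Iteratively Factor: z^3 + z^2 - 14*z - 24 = (z - 4)*(z^2 + 5*z + 6) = (z - 4)*(z + 3)*(z + 2)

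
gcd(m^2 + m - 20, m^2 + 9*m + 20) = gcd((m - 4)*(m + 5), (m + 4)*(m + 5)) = m + 5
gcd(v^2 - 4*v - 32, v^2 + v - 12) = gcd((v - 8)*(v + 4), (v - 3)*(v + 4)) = v + 4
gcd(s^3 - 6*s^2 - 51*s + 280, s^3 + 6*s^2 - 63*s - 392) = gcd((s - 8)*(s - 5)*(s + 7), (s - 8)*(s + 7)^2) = s^2 - s - 56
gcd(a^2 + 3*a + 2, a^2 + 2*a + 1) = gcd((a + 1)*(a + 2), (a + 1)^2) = a + 1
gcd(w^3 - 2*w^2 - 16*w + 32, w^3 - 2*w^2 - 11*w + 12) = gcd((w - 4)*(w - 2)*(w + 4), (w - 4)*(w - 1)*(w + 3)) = w - 4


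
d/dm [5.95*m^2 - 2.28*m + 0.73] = 11.9*m - 2.28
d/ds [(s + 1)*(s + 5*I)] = 2*s + 1 + 5*I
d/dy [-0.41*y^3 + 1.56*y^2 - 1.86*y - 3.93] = -1.23*y^2 + 3.12*y - 1.86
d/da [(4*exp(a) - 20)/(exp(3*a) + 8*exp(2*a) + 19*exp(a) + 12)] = 4*(-(exp(a) - 5)*(3*exp(2*a) + 16*exp(a) + 19) + exp(3*a) + 8*exp(2*a) + 19*exp(a) + 12)*exp(a)/(exp(3*a) + 8*exp(2*a) + 19*exp(a) + 12)^2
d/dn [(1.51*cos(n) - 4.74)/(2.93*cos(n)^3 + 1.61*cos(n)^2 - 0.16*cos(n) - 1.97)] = (8.8486*cos(n)^3 - 39.2335*cos(n)^2 - 15.2628*cos(n) + 3.7331)*sin(n)/(8.5849*cos(n)^6 + 9.4346*cos(n)^5 + 1.6545*cos(n)^4 - 12.0594*cos(n)^3 - 6.3178*cos(n)^2 + 0.6304*cos(n) + 3.8809)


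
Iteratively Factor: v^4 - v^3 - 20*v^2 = (v - 5)*(v^3 + 4*v^2) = v*(v - 5)*(v^2 + 4*v) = v*(v - 5)*(v + 4)*(v)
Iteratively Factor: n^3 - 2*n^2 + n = (n)*(n^2 - 2*n + 1) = n*(n - 1)*(n - 1)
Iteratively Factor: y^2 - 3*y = (y)*(y - 3)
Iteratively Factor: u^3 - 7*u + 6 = (u - 2)*(u^2 + 2*u - 3) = (u - 2)*(u + 3)*(u - 1)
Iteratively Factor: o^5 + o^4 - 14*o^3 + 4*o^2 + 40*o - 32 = (o - 1)*(o^4 + 2*o^3 - 12*o^2 - 8*o + 32) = (o - 2)*(o - 1)*(o^3 + 4*o^2 - 4*o - 16) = (o - 2)*(o - 1)*(o + 4)*(o^2 - 4) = (o - 2)^2*(o - 1)*(o + 4)*(o + 2)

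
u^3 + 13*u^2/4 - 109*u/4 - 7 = (u - 4)*(u + 1/4)*(u + 7)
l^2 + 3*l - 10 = (l - 2)*(l + 5)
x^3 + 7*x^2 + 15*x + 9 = (x + 1)*(x + 3)^2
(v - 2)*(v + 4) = v^2 + 2*v - 8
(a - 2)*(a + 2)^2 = a^3 + 2*a^2 - 4*a - 8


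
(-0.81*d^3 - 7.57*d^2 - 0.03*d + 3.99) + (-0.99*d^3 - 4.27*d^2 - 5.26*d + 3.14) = -1.8*d^3 - 11.84*d^2 - 5.29*d + 7.13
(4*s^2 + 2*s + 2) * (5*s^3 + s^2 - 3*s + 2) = 20*s^5 + 14*s^4 + 4*s^2 - 2*s + 4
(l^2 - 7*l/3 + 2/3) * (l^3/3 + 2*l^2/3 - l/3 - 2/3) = l^5/3 - l^4/9 - 5*l^3/3 + 5*l^2/9 + 4*l/3 - 4/9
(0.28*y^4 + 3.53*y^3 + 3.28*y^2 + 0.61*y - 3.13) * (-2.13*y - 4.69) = -0.5964*y^5 - 8.8321*y^4 - 23.5421*y^3 - 16.6825*y^2 + 3.806*y + 14.6797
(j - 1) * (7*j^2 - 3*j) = 7*j^3 - 10*j^2 + 3*j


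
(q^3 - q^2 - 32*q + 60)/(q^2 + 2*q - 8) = (q^2 + q - 30)/(q + 4)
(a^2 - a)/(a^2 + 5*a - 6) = a/(a + 6)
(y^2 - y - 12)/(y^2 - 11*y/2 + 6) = 2*(y + 3)/(2*y - 3)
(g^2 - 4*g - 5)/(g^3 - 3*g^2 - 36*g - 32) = (g - 5)/(g^2 - 4*g - 32)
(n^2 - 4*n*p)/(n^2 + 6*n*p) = (n - 4*p)/(n + 6*p)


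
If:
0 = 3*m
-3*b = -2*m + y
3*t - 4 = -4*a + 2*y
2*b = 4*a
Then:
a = -y/6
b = -y/3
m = 0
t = 8*y/9 + 4/3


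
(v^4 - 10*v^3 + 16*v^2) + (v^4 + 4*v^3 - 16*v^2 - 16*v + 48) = 2*v^4 - 6*v^3 - 16*v + 48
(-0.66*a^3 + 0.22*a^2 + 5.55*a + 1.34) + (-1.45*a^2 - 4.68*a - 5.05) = -0.66*a^3 - 1.23*a^2 + 0.87*a - 3.71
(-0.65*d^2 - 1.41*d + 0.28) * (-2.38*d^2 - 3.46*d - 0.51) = 1.547*d^4 + 5.6048*d^3 + 4.5437*d^2 - 0.2497*d - 0.1428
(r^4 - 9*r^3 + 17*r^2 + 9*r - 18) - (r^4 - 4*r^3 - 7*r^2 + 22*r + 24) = -5*r^3 + 24*r^2 - 13*r - 42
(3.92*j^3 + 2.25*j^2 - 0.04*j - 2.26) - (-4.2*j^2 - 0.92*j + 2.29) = 3.92*j^3 + 6.45*j^2 + 0.88*j - 4.55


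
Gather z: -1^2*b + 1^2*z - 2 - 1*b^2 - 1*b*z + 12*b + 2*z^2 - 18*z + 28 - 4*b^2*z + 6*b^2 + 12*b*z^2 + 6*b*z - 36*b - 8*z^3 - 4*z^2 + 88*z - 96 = 5*b^2 - 25*b - 8*z^3 + z^2*(12*b - 2) + z*(-4*b^2 + 5*b + 71) - 70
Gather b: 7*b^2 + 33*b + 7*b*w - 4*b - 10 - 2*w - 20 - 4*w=7*b^2 + b*(7*w + 29) - 6*w - 30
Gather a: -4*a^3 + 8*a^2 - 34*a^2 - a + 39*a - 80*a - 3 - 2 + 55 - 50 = -4*a^3 - 26*a^2 - 42*a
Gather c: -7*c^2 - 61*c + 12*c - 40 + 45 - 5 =-7*c^2 - 49*c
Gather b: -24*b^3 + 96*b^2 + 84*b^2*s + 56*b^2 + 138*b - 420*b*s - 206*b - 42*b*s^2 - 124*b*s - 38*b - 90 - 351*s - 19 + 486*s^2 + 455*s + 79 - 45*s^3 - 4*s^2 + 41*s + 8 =-24*b^3 + b^2*(84*s + 152) + b*(-42*s^2 - 544*s - 106) - 45*s^3 + 482*s^2 + 145*s - 22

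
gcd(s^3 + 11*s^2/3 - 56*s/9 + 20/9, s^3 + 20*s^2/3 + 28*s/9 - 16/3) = s - 2/3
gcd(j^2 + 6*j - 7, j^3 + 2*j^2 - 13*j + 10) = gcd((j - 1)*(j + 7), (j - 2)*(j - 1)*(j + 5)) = j - 1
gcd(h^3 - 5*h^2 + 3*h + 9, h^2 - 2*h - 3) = h^2 - 2*h - 3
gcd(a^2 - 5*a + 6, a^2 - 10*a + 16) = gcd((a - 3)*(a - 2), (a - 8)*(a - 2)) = a - 2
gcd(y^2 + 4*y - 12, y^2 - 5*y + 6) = y - 2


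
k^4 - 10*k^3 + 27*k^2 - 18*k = k*(k - 6)*(k - 3)*(k - 1)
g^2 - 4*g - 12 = (g - 6)*(g + 2)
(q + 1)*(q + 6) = q^2 + 7*q + 6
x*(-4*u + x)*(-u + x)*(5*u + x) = 20*u^3*x - 21*u^2*x^2 + x^4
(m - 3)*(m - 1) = m^2 - 4*m + 3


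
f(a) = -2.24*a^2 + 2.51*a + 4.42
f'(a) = 2.51 - 4.48*a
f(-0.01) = 4.39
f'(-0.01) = 2.55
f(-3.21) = -26.72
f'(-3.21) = 16.89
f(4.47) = -29.12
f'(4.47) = -17.52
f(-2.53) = -16.27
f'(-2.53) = 13.84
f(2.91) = -7.24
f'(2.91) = -10.53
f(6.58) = -76.05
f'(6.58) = -26.97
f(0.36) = 5.03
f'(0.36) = 0.90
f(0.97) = 4.75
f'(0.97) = -1.84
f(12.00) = -288.02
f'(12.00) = -51.25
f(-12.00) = -348.26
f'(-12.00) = 56.27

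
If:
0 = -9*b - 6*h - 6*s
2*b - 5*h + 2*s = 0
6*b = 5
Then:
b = 5/6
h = -5/42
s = -95/84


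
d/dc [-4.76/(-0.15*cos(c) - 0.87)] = 0.714*sin(c)/(0.15*cos(c) + 0.87)^2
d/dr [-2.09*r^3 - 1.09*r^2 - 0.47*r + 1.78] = -6.27*r^2 - 2.18*r - 0.47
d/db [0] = 0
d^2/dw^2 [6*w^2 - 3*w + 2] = 12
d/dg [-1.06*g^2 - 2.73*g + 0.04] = -2.12*g - 2.73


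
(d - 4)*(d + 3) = d^2 - d - 12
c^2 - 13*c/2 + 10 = (c - 4)*(c - 5/2)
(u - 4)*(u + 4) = u^2 - 16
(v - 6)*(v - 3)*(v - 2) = v^3 - 11*v^2 + 36*v - 36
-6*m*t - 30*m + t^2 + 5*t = (-6*m + t)*(t + 5)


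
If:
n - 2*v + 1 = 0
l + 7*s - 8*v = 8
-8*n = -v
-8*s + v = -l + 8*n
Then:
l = 1472/225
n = 1/15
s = 184/225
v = 8/15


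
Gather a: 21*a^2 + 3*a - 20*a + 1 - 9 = 21*a^2 - 17*a - 8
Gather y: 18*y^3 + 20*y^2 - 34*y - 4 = 18*y^3 + 20*y^2 - 34*y - 4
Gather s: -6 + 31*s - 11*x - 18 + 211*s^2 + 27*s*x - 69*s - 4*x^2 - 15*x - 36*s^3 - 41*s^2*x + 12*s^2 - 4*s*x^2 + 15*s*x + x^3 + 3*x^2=-36*s^3 + s^2*(223 - 41*x) + s*(-4*x^2 + 42*x - 38) + x^3 - x^2 - 26*x - 24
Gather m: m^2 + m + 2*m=m^2 + 3*m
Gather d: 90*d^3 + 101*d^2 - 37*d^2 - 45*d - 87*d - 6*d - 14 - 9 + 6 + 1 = 90*d^3 + 64*d^2 - 138*d - 16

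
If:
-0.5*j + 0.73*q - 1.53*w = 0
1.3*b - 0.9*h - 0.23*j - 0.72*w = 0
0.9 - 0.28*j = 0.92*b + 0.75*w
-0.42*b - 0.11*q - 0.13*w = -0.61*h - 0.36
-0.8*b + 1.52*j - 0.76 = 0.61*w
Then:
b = 0.39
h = 0.02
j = 0.87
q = 1.43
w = 0.40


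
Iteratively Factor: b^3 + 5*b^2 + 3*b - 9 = (b + 3)*(b^2 + 2*b - 3) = (b + 3)^2*(b - 1)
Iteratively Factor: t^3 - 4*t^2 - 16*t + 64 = (t + 4)*(t^2 - 8*t + 16) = (t - 4)*(t + 4)*(t - 4)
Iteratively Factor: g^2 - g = (g - 1)*(g)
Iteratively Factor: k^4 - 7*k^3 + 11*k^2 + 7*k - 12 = (k - 3)*(k^3 - 4*k^2 - k + 4) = (k - 4)*(k - 3)*(k^2 - 1) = (k - 4)*(k - 3)*(k - 1)*(k + 1)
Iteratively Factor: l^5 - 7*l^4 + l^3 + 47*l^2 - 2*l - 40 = (l - 1)*(l^4 - 6*l^3 - 5*l^2 + 42*l + 40) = (l - 1)*(l + 1)*(l^3 - 7*l^2 + 2*l + 40) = (l - 1)*(l + 1)*(l + 2)*(l^2 - 9*l + 20) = (l - 4)*(l - 1)*(l + 1)*(l + 2)*(l - 5)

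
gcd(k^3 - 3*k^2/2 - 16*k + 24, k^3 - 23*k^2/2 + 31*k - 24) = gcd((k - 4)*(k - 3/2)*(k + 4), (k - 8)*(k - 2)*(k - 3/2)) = k - 3/2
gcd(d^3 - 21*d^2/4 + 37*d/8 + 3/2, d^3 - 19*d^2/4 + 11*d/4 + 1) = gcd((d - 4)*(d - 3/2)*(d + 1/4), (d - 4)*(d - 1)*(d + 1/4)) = d^2 - 15*d/4 - 1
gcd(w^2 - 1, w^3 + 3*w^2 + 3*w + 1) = w + 1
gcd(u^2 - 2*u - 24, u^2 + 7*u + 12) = u + 4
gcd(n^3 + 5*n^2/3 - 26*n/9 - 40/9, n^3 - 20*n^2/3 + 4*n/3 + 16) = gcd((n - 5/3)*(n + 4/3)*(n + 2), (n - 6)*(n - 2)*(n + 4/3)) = n + 4/3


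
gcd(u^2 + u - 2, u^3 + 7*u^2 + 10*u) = u + 2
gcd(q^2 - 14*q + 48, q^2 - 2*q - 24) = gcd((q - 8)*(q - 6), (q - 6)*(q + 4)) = q - 6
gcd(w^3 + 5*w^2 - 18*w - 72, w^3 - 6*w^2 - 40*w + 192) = w^2 + 2*w - 24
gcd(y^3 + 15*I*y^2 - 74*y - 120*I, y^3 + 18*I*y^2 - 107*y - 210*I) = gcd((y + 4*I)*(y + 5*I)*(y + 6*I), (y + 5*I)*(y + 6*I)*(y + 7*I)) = y^2 + 11*I*y - 30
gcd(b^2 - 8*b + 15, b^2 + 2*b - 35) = b - 5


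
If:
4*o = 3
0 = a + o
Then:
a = -3/4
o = 3/4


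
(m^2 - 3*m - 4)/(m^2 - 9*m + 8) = (m^2 - 3*m - 4)/(m^2 - 9*m + 8)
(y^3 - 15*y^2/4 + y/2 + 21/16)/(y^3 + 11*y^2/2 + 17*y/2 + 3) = (8*y^2 - 34*y + 21)/(8*(y^2 + 5*y + 6))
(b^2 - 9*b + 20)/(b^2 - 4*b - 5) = (b - 4)/(b + 1)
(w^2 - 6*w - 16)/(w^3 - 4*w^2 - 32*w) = (w + 2)/(w*(w + 4))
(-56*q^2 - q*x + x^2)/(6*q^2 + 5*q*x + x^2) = (-56*q^2 - q*x + x^2)/(6*q^2 + 5*q*x + x^2)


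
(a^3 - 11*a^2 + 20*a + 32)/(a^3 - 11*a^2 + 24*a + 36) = (a^2 - 12*a + 32)/(a^2 - 12*a + 36)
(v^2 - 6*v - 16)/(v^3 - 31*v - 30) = (-v^2 + 6*v + 16)/(-v^3 + 31*v + 30)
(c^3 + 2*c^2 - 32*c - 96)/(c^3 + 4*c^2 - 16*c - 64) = (c - 6)/(c - 4)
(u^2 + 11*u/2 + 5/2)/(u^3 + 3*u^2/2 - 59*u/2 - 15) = (u + 5)/(u^2 + u - 30)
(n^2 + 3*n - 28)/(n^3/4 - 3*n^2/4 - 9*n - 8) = 4*(-n^2 - 3*n + 28)/(-n^3 + 3*n^2 + 36*n + 32)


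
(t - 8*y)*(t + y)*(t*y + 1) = t^3*y - 7*t^2*y^2 + t^2 - 8*t*y^3 - 7*t*y - 8*y^2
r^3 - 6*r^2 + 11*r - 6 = (r - 3)*(r - 2)*(r - 1)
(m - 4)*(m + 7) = m^2 + 3*m - 28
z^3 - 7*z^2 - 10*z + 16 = (z - 8)*(z - 1)*(z + 2)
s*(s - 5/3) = s^2 - 5*s/3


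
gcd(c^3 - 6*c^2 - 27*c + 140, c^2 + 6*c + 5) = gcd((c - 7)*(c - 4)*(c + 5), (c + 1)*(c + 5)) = c + 5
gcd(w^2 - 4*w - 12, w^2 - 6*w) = w - 6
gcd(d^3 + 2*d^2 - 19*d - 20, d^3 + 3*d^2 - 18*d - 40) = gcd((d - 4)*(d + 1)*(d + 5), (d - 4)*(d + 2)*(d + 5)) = d^2 + d - 20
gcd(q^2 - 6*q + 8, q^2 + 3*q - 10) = q - 2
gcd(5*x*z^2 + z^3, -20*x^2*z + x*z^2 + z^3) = 5*x*z + z^2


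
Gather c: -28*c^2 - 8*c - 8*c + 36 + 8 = -28*c^2 - 16*c + 44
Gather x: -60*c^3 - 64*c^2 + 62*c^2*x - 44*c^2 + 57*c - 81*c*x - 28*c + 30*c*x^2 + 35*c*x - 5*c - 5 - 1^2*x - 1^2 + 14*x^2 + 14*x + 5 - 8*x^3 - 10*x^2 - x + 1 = -60*c^3 - 108*c^2 + 24*c - 8*x^3 + x^2*(30*c + 4) + x*(62*c^2 - 46*c + 12)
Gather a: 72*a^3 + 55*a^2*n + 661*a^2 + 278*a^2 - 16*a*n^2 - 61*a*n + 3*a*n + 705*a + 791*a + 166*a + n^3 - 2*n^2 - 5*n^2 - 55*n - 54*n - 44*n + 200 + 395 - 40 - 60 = 72*a^3 + a^2*(55*n + 939) + a*(-16*n^2 - 58*n + 1662) + n^3 - 7*n^2 - 153*n + 495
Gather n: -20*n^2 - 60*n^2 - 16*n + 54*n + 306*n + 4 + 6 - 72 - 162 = -80*n^2 + 344*n - 224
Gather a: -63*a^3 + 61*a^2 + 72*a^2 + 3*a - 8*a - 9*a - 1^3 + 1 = -63*a^3 + 133*a^2 - 14*a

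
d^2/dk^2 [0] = 0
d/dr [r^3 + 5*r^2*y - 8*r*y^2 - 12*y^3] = 3*r^2 + 10*r*y - 8*y^2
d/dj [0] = 0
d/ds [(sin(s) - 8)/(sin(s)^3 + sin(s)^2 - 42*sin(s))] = (-2*sin(s)^3 + 23*sin(s)^2 + 16*sin(s) - 336)*cos(s)/((sin(s)^2 + sin(s) - 42)^2*sin(s)^2)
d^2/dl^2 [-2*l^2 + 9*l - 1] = -4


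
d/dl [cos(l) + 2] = -sin(l)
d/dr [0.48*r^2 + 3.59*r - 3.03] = 0.96*r + 3.59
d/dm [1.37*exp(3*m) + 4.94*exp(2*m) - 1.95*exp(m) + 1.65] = (4.11*exp(2*m) + 9.88*exp(m) - 1.95)*exp(m)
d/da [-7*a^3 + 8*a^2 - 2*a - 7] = -21*a^2 + 16*a - 2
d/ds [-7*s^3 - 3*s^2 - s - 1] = -21*s^2 - 6*s - 1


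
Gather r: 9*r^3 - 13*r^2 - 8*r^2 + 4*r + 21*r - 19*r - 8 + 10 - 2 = 9*r^3 - 21*r^2 + 6*r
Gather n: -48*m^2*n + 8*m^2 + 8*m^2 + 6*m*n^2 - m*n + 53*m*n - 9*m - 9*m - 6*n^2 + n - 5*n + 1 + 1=16*m^2 - 18*m + n^2*(6*m - 6) + n*(-48*m^2 + 52*m - 4) + 2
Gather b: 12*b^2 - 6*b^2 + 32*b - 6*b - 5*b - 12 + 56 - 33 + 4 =6*b^2 + 21*b + 15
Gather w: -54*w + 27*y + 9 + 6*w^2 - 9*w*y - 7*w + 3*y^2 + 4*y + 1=6*w^2 + w*(-9*y - 61) + 3*y^2 + 31*y + 10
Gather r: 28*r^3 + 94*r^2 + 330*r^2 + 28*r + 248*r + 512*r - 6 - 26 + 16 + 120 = 28*r^3 + 424*r^2 + 788*r + 104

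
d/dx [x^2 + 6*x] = 2*x + 6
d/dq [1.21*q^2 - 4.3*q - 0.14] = 2.42*q - 4.3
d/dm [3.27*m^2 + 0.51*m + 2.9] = 6.54*m + 0.51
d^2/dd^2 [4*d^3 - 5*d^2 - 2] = 24*d - 10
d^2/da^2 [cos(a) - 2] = -cos(a)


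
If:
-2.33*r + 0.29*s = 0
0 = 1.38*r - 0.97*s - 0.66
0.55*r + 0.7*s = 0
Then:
No Solution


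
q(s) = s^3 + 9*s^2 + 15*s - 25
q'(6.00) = 231.00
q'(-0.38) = 8.59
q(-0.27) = -28.41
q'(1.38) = 45.55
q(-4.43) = -1.76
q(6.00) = 605.00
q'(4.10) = 139.23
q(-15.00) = -1600.00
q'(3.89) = 130.42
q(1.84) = 39.30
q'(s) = 3*s^2 + 18*s + 15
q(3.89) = 228.40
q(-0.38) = -29.46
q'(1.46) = 47.67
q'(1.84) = 58.28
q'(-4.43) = -5.87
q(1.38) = 15.47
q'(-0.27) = 10.36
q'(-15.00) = 420.00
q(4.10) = 256.71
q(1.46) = 19.20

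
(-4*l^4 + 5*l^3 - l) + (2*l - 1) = -4*l^4 + 5*l^3 + l - 1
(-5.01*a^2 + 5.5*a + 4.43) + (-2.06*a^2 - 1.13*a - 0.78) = -7.07*a^2 + 4.37*a + 3.65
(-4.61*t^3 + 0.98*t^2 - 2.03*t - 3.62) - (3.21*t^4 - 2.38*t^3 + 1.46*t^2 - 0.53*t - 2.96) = -3.21*t^4 - 2.23*t^3 - 0.48*t^2 - 1.5*t - 0.66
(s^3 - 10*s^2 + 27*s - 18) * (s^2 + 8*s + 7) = s^5 - 2*s^4 - 46*s^3 + 128*s^2 + 45*s - 126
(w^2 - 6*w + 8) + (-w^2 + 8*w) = 2*w + 8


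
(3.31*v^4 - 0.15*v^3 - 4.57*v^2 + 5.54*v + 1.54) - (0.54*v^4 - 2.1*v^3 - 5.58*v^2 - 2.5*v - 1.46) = 2.77*v^4 + 1.95*v^3 + 1.01*v^2 + 8.04*v + 3.0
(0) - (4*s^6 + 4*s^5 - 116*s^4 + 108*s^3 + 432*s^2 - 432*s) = -4*s^6 - 4*s^5 + 116*s^4 - 108*s^3 - 432*s^2 + 432*s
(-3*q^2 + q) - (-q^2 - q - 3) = -2*q^2 + 2*q + 3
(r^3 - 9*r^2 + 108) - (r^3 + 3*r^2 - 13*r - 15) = -12*r^2 + 13*r + 123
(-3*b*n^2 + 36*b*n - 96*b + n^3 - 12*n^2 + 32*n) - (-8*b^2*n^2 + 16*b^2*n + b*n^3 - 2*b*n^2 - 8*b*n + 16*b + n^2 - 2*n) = 8*b^2*n^2 - 16*b^2*n - b*n^3 - b*n^2 + 44*b*n - 112*b + n^3 - 13*n^2 + 34*n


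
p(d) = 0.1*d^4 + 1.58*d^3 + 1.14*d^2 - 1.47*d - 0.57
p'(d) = 0.4*d^3 + 4.74*d^2 + 2.28*d - 1.47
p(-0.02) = -0.54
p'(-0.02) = -1.51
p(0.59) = -0.70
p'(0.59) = 1.61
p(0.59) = -0.70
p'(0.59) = 1.61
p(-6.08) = -167.95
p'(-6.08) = 69.99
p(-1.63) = -1.28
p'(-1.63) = 5.68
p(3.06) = 59.65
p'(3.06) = 61.35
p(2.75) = 42.59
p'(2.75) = 48.96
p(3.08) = 60.88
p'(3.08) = 62.21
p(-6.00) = -162.39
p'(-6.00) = 69.09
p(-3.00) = -20.46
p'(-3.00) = 23.55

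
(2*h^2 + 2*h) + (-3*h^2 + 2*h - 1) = -h^2 + 4*h - 1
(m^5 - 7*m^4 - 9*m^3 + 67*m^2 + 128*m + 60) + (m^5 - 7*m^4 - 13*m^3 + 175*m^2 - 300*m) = 2*m^5 - 14*m^4 - 22*m^3 + 242*m^2 - 172*m + 60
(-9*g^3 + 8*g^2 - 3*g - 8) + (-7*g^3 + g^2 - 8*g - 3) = -16*g^3 + 9*g^2 - 11*g - 11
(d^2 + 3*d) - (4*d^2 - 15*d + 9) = -3*d^2 + 18*d - 9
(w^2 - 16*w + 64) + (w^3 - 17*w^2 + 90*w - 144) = w^3 - 16*w^2 + 74*w - 80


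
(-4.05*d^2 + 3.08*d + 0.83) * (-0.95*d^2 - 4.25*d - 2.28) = 3.8475*d^4 + 14.2865*d^3 - 4.6445*d^2 - 10.5499*d - 1.8924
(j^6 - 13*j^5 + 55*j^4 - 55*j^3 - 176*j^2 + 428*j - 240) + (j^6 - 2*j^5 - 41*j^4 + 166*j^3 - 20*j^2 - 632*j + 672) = 2*j^6 - 15*j^5 + 14*j^4 + 111*j^3 - 196*j^2 - 204*j + 432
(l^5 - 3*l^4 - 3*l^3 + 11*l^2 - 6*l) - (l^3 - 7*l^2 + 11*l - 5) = l^5 - 3*l^4 - 4*l^3 + 18*l^2 - 17*l + 5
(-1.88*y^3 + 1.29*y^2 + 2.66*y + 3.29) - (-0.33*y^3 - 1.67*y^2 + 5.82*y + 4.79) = -1.55*y^3 + 2.96*y^2 - 3.16*y - 1.5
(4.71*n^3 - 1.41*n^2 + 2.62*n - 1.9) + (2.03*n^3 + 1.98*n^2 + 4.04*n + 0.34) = 6.74*n^3 + 0.57*n^2 + 6.66*n - 1.56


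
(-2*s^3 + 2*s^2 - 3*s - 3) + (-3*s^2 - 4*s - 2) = -2*s^3 - s^2 - 7*s - 5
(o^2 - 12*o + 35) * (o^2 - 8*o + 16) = o^4 - 20*o^3 + 147*o^2 - 472*o + 560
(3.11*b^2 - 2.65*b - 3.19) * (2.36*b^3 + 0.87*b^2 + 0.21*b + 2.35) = 7.3396*b^5 - 3.5483*b^4 - 9.1808*b^3 + 3.9767*b^2 - 6.8974*b - 7.4965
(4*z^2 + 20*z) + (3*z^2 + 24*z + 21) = 7*z^2 + 44*z + 21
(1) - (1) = 0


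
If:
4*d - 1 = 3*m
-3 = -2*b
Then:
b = 3/2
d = 3*m/4 + 1/4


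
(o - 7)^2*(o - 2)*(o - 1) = o^4 - 17*o^3 + 93*o^2 - 175*o + 98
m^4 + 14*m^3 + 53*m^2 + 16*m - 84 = (m - 1)*(m + 2)*(m + 6)*(m + 7)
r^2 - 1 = (r - 1)*(r + 1)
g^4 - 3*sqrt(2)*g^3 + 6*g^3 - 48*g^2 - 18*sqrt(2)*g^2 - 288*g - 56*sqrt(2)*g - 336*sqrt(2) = (g + 6)*(g - 7*sqrt(2))*(g + 2*sqrt(2))^2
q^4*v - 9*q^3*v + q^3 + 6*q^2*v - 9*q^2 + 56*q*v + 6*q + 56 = (q - 7)*(q - 4)*(q + 2)*(q*v + 1)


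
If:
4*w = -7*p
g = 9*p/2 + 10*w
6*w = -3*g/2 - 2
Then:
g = -13/15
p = 1/15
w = -7/60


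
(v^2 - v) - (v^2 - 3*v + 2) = 2*v - 2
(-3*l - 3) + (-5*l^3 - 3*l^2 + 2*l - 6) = -5*l^3 - 3*l^2 - l - 9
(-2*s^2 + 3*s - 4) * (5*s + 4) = -10*s^3 + 7*s^2 - 8*s - 16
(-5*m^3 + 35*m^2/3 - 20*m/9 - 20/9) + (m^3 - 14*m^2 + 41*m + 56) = -4*m^3 - 7*m^2/3 + 349*m/9 + 484/9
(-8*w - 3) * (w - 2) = -8*w^2 + 13*w + 6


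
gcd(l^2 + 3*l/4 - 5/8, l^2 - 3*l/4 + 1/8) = l - 1/2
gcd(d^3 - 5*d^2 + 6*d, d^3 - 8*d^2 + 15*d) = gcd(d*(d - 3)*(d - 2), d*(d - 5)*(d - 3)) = d^2 - 3*d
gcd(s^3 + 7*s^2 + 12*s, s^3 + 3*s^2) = s^2 + 3*s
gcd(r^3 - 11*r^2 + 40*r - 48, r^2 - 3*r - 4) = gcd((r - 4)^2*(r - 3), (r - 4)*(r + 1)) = r - 4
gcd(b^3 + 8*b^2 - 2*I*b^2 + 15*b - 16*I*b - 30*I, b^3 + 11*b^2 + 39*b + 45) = b^2 + 8*b + 15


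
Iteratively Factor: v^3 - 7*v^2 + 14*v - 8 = (v - 1)*(v^2 - 6*v + 8) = (v - 2)*(v - 1)*(v - 4)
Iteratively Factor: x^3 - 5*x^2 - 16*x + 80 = (x - 4)*(x^2 - x - 20) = (x - 4)*(x + 4)*(x - 5)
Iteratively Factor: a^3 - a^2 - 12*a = (a - 4)*(a^2 + 3*a) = (a - 4)*(a + 3)*(a)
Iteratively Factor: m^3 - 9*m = (m + 3)*(m^2 - 3*m) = m*(m + 3)*(m - 3)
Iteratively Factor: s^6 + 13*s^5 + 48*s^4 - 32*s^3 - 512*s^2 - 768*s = (s + 4)*(s^5 + 9*s^4 + 12*s^3 - 80*s^2 - 192*s) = (s + 4)^2*(s^4 + 5*s^3 - 8*s^2 - 48*s) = (s + 4)^3*(s^3 + s^2 - 12*s) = s*(s + 4)^3*(s^2 + s - 12) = s*(s + 4)^4*(s - 3)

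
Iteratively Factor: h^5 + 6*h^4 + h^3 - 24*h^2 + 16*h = (h - 1)*(h^4 + 7*h^3 + 8*h^2 - 16*h) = (h - 1)^2*(h^3 + 8*h^2 + 16*h) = (h - 1)^2*(h + 4)*(h^2 + 4*h) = h*(h - 1)^2*(h + 4)*(h + 4)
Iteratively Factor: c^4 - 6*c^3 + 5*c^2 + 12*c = (c - 3)*(c^3 - 3*c^2 - 4*c) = (c - 4)*(c - 3)*(c^2 + c) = (c - 4)*(c - 3)*(c + 1)*(c)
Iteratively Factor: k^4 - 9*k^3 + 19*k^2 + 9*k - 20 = (k + 1)*(k^3 - 10*k^2 + 29*k - 20) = (k - 1)*(k + 1)*(k^2 - 9*k + 20) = (k - 4)*(k - 1)*(k + 1)*(k - 5)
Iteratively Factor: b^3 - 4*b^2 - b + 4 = (b - 4)*(b^2 - 1) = (b - 4)*(b - 1)*(b + 1)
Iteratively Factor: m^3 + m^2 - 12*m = (m - 3)*(m^2 + 4*m) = (m - 3)*(m + 4)*(m)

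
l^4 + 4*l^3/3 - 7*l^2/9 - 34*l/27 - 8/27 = (l - 1)*(l + 1/3)*(l + 2/3)*(l + 4/3)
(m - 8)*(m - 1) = m^2 - 9*m + 8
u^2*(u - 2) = u^3 - 2*u^2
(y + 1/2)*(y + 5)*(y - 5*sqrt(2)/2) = y^3 - 5*sqrt(2)*y^2/2 + 11*y^2/2 - 55*sqrt(2)*y/4 + 5*y/2 - 25*sqrt(2)/4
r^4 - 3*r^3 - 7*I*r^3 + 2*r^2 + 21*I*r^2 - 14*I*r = r*(r - 2)*(r - 1)*(r - 7*I)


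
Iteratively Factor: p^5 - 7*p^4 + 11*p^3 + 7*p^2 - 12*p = (p - 1)*(p^4 - 6*p^3 + 5*p^2 + 12*p) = (p - 4)*(p - 1)*(p^3 - 2*p^2 - 3*p) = p*(p - 4)*(p - 1)*(p^2 - 2*p - 3) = p*(p - 4)*(p - 3)*(p - 1)*(p + 1)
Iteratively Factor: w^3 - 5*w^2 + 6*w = (w - 3)*(w^2 - 2*w) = (w - 3)*(w - 2)*(w)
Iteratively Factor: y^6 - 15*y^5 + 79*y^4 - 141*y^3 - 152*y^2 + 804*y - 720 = (y + 2)*(y^5 - 17*y^4 + 113*y^3 - 367*y^2 + 582*y - 360) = (y - 3)*(y + 2)*(y^4 - 14*y^3 + 71*y^2 - 154*y + 120) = (y - 3)^2*(y + 2)*(y^3 - 11*y^2 + 38*y - 40) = (y - 5)*(y - 3)^2*(y + 2)*(y^2 - 6*y + 8) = (y - 5)*(y - 3)^2*(y - 2)*(y + 2)*(y - 4)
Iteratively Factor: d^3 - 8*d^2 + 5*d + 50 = (d - 5)*(d^2 - 3*d - 10) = (d - 5)^2*(d + 2)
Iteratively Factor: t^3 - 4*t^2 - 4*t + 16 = (t + 2)*(t^2 - 6*t + 8) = (t - 2)*(t + 2)*(t - 4)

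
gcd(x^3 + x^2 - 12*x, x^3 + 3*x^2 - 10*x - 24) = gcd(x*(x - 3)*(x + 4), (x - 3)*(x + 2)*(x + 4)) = x^2 + x - 12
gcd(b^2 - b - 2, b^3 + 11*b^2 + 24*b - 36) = 1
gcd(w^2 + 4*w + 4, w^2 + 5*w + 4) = 1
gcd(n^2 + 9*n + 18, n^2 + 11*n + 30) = n + 6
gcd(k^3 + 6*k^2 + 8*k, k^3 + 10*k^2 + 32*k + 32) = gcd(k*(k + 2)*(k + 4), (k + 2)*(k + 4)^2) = k^2 + 6*k + 8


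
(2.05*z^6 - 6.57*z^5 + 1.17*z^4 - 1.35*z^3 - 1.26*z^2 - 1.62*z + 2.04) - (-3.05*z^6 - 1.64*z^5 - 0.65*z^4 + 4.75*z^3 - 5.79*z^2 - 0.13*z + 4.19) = 5.1*z^6 - 4.93*z^5 + 1.82*z^4 - 6.1*z^3 + 4.53*z^2 - 1.49*z - 2.15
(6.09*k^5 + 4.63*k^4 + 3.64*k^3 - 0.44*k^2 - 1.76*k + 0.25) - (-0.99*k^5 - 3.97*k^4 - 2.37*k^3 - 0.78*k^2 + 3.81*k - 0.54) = 7.08*k^5 + 8.6*k^4 + 6.01*k^3 + 0.34*k^2 - 5.57*k + 0.79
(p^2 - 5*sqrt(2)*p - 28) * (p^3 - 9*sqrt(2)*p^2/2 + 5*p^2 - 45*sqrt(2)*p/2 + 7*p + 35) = p^5 - 19*sqrt(2)*p^4/2 + 5*p^4 - 95*sqrt(2)*p^3/2 + 24*p^3 + 120*p^2 + 91*sqrt(2)*p^2 - 196*p + 455*sqrt(2)*p - 980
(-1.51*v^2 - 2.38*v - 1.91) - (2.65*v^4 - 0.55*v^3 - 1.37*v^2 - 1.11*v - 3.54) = -2.65*v^4 + 0.55*v^3 - 0.14*v^2 - 1.27*v + 1.63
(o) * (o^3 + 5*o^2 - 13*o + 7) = o^4 + 5*o^3 - 13*o^2 + 7*o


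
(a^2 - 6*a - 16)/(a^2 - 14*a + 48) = (a + 2)/(a - 6)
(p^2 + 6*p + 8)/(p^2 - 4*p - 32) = (p + 2)/(p - 8)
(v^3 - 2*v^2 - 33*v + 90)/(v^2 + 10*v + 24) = (v^2 - 8*v + 15)/(v + 4)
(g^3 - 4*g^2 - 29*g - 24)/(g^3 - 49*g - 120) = (g + 1)/(g + 5)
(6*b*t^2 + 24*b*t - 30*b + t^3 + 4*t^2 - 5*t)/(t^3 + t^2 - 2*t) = (6*b*t + 30*b + t^2 + 5*t)/(t*(t + 2))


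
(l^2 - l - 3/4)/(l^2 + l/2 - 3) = (l + 1/2)/(l + 2)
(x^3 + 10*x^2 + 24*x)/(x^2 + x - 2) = x*(x^2 + 10*x + 24)/(x^2 + x - 2)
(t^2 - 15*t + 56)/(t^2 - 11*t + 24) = (t - 7)/(t - 3)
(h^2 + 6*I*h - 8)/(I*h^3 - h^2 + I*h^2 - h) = (h^2 + 6*I*h - 8)/(h*(I*h^2 - h + I*h - 1))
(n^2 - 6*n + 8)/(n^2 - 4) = (n - 4)/(n + 2)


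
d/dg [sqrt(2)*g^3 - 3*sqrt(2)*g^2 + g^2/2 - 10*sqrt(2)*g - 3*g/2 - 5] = 3*sqrt(2)*g^2 - 6*sqrt(2)*g + g - 10*sqrt(2) - 3/2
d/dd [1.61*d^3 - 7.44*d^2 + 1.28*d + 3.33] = 4.83*d^2 - 14.88*d + 1.28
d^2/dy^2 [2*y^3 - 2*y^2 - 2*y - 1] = 12*y - 4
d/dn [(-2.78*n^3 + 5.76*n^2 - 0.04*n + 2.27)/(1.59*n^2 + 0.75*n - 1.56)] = (-4.4202*n^4 - 4.17*n^3 + 17.394*n^2 - 25.1898*n - 1.6401)/(2.5281*n^4 + 2.385*n^3 - 4.3983*n^2 - 2.34*n + 2.4336)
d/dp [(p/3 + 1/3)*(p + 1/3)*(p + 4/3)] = p^2 + 16*p/9 + 19/27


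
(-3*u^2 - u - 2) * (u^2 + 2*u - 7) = -3*u^4 - 7*u^3 + 17*u^2 + 3*u + 14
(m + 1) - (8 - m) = 2*m - 7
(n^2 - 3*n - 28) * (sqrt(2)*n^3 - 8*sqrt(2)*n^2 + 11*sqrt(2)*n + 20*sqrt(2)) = sqrt(2)*n^5 - 11*sqrt(2)*n^4 + 7*sqrt(2)*n^3 + 211*sqrt(2)*n^2 - 368*sqrt(2)*n - 560*sqrt(2)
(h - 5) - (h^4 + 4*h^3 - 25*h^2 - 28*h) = -h^4 - 4*h^3 + 25*h^2 + 29*h - 5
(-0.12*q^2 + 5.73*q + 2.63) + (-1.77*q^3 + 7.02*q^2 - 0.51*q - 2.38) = -1.77*q^3 + 6.9*q^2 + 5.22*q + 0.25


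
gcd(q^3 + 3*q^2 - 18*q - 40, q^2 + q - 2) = q + 2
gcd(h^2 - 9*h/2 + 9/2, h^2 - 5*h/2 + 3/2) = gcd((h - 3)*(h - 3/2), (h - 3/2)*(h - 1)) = h - 3/2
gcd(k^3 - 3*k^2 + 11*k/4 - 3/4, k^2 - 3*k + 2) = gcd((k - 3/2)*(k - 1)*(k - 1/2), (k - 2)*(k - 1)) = k - 1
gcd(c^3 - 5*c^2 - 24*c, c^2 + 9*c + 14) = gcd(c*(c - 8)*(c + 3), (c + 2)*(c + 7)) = 1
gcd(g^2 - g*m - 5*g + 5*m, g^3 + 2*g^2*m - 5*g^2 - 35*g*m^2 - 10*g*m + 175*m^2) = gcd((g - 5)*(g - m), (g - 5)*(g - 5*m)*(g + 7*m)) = g - 5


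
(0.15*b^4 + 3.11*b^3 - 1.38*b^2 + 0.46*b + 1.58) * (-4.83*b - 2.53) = -0.7245*b^5 - 15.4008*b^4 - 1.2029*b^3 + 1.2696*b^2 - 8.7952*b - 3.9974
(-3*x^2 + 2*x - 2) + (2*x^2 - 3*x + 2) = -x^2 - x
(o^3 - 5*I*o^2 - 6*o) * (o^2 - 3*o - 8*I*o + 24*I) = o^5 - 3*o^4 - 13*I*o^4 - 46*o^3 + 39*I*o^3 + 138*o^2 + 48*I*o^2 - 144*I*o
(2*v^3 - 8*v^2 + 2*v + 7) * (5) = 10*v^3 - 40*v^2 + 10*v + 35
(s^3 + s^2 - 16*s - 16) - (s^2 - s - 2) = s^3 - 15*s - 14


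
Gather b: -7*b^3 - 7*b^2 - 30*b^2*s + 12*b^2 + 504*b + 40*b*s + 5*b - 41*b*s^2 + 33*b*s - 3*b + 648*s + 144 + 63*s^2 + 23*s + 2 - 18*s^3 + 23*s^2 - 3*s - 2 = -7*b^3 + b^2*(5 - 30*s) + b*(-41*s^2 + 73*s + 506) - 18*s^3 + 86*s^2 + 668*s + 144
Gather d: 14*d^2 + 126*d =14*d^2 + 126*d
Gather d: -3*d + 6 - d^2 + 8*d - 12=-d^2 + 5*d - 6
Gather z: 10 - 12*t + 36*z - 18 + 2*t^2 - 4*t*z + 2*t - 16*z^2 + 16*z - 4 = 2*t^2 - 10*t - 16*z^2 + z*(52 - 4*t) - 12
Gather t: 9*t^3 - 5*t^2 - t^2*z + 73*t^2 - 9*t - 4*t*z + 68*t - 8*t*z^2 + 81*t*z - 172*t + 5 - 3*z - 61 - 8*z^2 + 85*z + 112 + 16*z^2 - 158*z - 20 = 9*t^3 + t^2*(68 - z) + t*(-8*z^2 + 77*z - 113) + 8*z^2 - 76*z + 36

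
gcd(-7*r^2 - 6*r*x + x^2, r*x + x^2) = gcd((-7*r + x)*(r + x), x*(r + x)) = r + x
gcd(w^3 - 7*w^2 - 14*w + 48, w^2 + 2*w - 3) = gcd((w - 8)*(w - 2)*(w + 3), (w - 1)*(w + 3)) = w + 3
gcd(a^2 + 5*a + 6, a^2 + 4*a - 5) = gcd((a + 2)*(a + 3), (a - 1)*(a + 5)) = 1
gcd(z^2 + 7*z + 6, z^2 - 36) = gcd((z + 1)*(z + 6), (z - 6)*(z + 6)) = z + 6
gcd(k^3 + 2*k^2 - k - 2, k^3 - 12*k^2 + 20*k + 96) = k + 2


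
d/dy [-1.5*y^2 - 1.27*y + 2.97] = -3.0*y - 1.27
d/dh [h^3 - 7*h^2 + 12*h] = 3*h^2 - 14*h + 12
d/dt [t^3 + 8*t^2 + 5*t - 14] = 3*t^2 + 16*t + 5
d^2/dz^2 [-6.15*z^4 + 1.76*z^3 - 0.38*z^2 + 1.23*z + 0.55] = -73.8*z^2 + 10.56*z - 0.76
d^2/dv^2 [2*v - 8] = 0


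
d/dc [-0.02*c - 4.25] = -0.0200000000000000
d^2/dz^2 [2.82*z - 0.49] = 0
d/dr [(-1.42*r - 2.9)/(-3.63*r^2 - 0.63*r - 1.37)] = (-5.1546*r^2 - 21.054*r + 0.1184)/(13.1769*r^4 + 4.5738*r^3 + 10.3431*r^2 + 1.7262*r + 1.8769)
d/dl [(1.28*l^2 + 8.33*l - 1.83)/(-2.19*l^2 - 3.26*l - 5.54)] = (14.0699*l^2 - 22.1978*l - 52.114)/(4.7961*l^4 + 14.2788*l^3 + 34.8928*l^2 + 36.1208*l + 30.6916)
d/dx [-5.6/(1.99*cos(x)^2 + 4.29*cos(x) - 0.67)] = -(22.288*cos(x) + 24.024)*sin(x)/(1.99*cos(x)^2 + 4.29*cos(x) - 0.67)^2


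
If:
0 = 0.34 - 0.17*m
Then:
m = 2.00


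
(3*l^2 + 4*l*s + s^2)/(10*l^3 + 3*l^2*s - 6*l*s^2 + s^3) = (3*l + s)/(10*l^2 - 7*l*s + s^2)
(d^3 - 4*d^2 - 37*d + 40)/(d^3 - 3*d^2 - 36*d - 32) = (d^2 + 4*d - 5)/(d^2 + 5*d + 4)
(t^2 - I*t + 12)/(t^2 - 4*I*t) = (t + 3*I)/t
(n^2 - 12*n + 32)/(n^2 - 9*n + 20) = (n - 8)/(n - 5)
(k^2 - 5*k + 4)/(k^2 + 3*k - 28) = (k - 1)/(k + 7)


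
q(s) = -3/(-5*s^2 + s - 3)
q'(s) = -3*(10*s - 1)/(-5*s^2 + s - 3)^2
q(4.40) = 0.03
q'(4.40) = -0.01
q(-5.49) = 0.02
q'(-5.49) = 0.01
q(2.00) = 0.14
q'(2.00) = -0.13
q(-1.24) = 0.25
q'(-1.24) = 0.28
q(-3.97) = 0.03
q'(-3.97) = 0.02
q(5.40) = 0.02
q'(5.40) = -0.01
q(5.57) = 0.02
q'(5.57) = -0.01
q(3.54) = 0.05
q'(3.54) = -0.03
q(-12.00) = 0.00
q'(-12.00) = 0.00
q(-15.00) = 0.00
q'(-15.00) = 0.00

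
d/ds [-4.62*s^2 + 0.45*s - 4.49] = 0.45 - 9.24*s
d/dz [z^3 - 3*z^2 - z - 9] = 3*z^2 - 6*z - 1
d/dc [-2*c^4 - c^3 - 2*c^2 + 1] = c*(-8*c^2 - 3*c - 4)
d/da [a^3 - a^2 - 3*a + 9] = 3*a^2 - 2*a - 3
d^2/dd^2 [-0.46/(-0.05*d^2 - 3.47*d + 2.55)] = (-0.0023*d^2 - 0.15962*d + 0.46*(0.1*d + 3.47)*(0.2*d + 6.94) + 0.1173)/(0.05*d^2 + 3.47*d - 2.55)^3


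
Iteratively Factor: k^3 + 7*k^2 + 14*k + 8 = (k + 4)*(k^2 + 3*k + 2) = (k + 2)*(k + 4)*(k + 1)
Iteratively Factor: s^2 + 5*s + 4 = (s + 1)*(s + 4)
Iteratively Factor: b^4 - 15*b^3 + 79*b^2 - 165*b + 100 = (b - 5)*(b^3 - 10*b^2 + 29*b - 20) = (b - 5)^2*(b^2 - 5*b + 4) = (b - 5)^2*(b - 1)*(b - 4)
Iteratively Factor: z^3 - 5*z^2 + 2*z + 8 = (z - 2)*(z^2 - 3*z - 4) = (z - 2)*(z + 1)*(z - 4)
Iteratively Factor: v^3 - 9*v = (v)*(v^2 - 9) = v*(v + 3)*(v - 3)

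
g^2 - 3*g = g*(g - 3)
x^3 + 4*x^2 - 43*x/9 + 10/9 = (x - 2/3)*(x - 1/3)*(x + 5)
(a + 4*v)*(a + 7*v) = a^2 + 11*a*v + 28*v^2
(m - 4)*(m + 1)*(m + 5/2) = m^3 - m^2/2 - 23*m/2 - 10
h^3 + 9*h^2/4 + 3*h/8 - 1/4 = (h - 1/4)*(h + 1/2)*(h + 2)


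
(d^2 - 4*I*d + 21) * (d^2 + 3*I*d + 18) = d^4 - I*d^3 + 51*d^2 - 9*I*d + 378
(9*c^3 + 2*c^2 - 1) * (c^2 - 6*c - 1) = 9*c^5 - 52*c^4 - 21*c^3 - 3*c^2 + 6*c + 1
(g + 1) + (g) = 2*g + 1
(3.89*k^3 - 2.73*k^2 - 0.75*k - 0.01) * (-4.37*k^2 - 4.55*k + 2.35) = -16.9993*k^5 - 5.7694*k^4 + 24.8405*k^3 - 2.9593*k^2 - 1.717*k - 0.0235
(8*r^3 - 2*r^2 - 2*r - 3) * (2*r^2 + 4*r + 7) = 16*r^5 + 28*r^4 + 44*r^3 - 28*r^2 - 26*r - 21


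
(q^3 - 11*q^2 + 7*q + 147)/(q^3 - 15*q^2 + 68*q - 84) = (q^2 - 4*q - 21)/(q^2 - 8*q + 12)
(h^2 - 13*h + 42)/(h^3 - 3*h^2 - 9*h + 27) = (h^2 - 13*h + 42)/(h^3 - 3*h^2 - 9*h + 27)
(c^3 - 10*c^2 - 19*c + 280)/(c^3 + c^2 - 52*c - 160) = (c - 7)/(c + 4)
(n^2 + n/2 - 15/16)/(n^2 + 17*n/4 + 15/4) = (n - 3/4)/(n + 3)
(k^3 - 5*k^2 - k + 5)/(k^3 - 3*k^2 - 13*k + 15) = (k + 1)/(k + 3)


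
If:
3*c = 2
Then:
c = 2/3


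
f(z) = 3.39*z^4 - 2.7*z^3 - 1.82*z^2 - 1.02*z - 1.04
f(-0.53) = -0.34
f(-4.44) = 1521.38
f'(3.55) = 490.64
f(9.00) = 20115.85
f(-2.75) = 238.03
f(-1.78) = 44.27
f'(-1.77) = -95.15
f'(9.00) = 9195.36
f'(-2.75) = -334.27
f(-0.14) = -0.92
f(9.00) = 20115.85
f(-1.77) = 43.31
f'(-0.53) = -3.38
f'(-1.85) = -107.87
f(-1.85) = 51.42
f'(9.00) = 9195.36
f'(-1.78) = -96.68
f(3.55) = 390.02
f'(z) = 13.56*z^3 - 8.1*z^2 - 3.64*z - 1.02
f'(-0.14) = -0.71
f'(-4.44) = -1331.42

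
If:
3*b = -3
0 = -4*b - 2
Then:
No Solution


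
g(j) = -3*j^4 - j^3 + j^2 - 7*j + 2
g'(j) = -12*j^3 - 3*j^2 + 2*j - 7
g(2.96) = -266.19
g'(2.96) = -338.58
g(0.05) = 1.65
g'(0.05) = -6.91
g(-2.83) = -139.94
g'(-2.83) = 235.30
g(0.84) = -5.26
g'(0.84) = -14.55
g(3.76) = -662.95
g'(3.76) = -679.78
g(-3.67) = -453.64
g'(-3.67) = 538.42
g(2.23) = -93.92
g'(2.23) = -150.53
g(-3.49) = -363.95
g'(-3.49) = 459.58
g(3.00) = -280.00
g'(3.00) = -352.00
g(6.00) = -4108.00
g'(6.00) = -2695.00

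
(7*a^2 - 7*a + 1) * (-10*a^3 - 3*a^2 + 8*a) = -70*a^5 + 49*a^4 + 67*a^3 - 59*a^2 + 8*a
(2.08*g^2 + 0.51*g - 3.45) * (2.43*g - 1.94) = 5.0544*g^3 - 2.7959*g^2 - 9.3729*g + 6.693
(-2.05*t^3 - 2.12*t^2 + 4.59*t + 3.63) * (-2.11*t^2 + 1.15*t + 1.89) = 4.3255*t^5 + 2.1157*t^4 - 15.9974*t^3 - 6.3876*t^2 + 12.8496*t + 6.8607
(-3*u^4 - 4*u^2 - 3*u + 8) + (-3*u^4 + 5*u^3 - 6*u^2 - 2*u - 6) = -6*u^4 + 5*u^3 - 10*u^2 - 5*u + 2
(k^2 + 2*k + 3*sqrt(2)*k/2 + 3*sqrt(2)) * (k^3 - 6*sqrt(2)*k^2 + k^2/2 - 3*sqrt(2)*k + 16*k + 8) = k^5 - 9*sqrt(2)*k^4/2 + 5*k^4/2 - 45*sqrt(2)*k^3/4 - k^3 - 5*k^2 + 39*sqrt(2)*k^2/2 - 2*k + 60*sqrt(2)*k + 24*sqrt(2)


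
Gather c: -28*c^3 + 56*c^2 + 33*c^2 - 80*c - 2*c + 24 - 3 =-28*c^3 + 89*c^2 - 82*c + 21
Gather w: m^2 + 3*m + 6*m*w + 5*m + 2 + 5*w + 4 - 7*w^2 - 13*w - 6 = m^2 + 8*m - 7*w^2 + w*(6*m - 8)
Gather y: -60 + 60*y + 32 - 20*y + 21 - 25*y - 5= 15*y - 12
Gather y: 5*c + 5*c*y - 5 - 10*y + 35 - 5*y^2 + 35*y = 5*c - 5*y^2 + y*(5*c + 25) + 30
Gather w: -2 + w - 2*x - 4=w - 2*x - 6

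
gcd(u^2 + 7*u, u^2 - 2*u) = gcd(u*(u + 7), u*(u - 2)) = u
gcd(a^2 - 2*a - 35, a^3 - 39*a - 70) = a^2 - 2*a - 35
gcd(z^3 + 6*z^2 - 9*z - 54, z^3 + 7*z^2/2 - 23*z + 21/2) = z - 3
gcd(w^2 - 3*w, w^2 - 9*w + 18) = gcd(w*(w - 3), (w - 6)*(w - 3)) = w - 3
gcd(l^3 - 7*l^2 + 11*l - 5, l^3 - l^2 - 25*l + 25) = l^2 - 6*l + 5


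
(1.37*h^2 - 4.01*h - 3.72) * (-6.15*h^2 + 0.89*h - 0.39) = -8.4255*h^4 + 25.8808*h^3 + 18.7748*h^2 - 1.7469*h + 1.4508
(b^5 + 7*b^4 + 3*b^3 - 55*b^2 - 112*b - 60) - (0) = b^5 + 7*b^4 + 3*b^3 - 55*b^2 - 112*b - 60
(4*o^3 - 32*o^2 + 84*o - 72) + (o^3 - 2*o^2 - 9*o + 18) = 5*o^3 - 34*o^2 + 75*o - 54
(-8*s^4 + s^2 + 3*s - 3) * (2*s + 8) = -16*s^5 - 64*s^4 + 2*s^3 + 14*s^2 + 18*s - 24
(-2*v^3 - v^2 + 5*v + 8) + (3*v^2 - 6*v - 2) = -2*v^3 + 2*v^2 - v + 6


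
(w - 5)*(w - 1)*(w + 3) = w^3 - 3*w^2 - 13*w + 15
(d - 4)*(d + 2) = d^2 - 2*d - 8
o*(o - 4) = o^2 - 4*o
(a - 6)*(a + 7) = a^2 + a - 42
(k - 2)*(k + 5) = k^2 + 3*k - 10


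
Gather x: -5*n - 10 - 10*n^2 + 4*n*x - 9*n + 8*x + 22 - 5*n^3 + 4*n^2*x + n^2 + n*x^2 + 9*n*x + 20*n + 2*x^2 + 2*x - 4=-5*n^3 - 9*n^2 + 6*n + x^2*(n + 2) + x*(4*n^2 + 13*n + 10) + 8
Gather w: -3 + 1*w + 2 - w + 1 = 0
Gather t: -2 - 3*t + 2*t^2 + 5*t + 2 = 2*t^2 + 2*t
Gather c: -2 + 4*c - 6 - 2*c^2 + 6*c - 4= -2*c^2 + 10*c - 12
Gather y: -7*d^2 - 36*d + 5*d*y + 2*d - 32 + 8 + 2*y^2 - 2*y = -7*d^2 - 34*d + 2*y^2 + y*(5*d - 2) - 24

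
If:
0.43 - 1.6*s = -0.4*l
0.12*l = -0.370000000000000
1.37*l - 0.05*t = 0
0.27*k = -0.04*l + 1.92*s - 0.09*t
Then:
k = 25.05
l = -3.08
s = -0.50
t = -84.48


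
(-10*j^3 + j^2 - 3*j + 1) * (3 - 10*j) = 100*j^4 - 40*j^3 + 33*j^2 - 19*j + 3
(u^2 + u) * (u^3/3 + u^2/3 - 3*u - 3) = u^5/3 + 2*u^4/3 - 8*u^3/3 - 6*u^2 - 3*u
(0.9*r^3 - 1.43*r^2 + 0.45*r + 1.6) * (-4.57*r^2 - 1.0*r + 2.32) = -4.113*r^5 + 5.6351*r^4 + 1.4615*r^3 - 11.0796*r^2 - 0.556*r + 3.712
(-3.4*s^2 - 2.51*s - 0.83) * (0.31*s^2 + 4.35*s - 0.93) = -1.054*s^4 - 15.5681*s^3 - 8.0138*s^2 - 1.2762*s + 0.7719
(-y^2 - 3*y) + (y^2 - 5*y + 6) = 6 - 8*y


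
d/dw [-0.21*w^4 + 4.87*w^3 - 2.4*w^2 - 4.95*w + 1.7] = -0.84*w^3 + 14.61*w^2 - 4.8*w - 4.95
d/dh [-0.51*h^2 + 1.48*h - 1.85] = 1.48 - 1.02*h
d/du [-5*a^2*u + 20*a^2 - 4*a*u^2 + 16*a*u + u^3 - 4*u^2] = -5*a^2 - 8*a*u + 16*a + 3*u^2 - 8*u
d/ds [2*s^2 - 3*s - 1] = 4*s - 3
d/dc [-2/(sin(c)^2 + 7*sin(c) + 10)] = 2*(2*sin(c) + 7)*cos(c)/(sin(c)^2 + 7*sin(c) + 10)^2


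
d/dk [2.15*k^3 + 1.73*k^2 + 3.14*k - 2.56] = 6.45*k^2 + 3.46*k + 3.14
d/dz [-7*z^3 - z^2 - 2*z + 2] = -21*z^2 - 2*z - 2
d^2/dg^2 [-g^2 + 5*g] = -2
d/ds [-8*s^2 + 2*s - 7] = 2 - 16*s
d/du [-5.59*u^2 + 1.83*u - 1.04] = 1.83 - 11.18*u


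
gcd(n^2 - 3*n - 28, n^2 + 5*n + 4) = n + 4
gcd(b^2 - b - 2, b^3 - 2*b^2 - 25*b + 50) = b - 2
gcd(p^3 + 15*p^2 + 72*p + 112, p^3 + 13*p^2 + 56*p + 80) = p^2 + 8*p + 16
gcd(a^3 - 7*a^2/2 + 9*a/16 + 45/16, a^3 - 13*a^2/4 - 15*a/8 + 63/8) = a - 3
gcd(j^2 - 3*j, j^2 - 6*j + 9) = j - 3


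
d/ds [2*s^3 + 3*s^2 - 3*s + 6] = 6*s^2 + 6*s - 3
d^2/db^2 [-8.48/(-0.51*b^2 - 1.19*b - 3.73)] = (-4.411296*b^2 - 10.293024*b + 8.48*(1.02*b + 1.19)*(2.04*b + 2.38) - 32.263008)/(0.51*b^2 + 1.19*b + 3.73)^3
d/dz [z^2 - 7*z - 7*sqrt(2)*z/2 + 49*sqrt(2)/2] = 2*z - 7 - 7*sqrt(2)/2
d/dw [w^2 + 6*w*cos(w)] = -6*w*sin(w) + 2*w + 6*cos(w)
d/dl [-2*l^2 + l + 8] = 1 - 4*l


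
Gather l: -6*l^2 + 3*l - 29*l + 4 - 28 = -6*l^2 - 26*l - 24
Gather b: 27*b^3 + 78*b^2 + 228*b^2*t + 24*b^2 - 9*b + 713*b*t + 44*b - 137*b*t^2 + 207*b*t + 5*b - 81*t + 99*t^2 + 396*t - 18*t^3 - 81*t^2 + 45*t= 27*b^3 + b^2*(228*t + 102) + b*(-137*t^2 + 920*t + 40) - 18*t^3 + 18*t^2 + 360*t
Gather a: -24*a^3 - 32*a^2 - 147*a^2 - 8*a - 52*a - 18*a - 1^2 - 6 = -24*a^3 - 179*a^2 - 78*a - 7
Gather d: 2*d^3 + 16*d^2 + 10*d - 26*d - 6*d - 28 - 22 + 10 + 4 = 2*d^3 + 16*d^2 - 22*d - 36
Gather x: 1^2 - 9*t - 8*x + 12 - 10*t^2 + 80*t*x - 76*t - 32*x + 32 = -10*t^2 - 85*t + x*(80*t - 40) + 45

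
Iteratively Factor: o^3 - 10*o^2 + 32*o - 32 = (o - 4)*(o^2 - 6*o + 8) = (o - 4)*(o - 2)*(o - 4)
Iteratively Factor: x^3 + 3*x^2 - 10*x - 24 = (x + 2)*(x^2 + x - 12) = (x + 2)*(x + 4)*(x - 3)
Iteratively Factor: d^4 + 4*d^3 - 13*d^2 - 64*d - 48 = (d + 1)*(d^3 + 3*d^2 - 16*d - 48) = (d + 1)*(d + 3)*(d^2 - 16) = (d + 1)*(d + 3)*(d + 4)*(d - 4)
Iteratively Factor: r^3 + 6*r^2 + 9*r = (r + 3)*(r^2 + 3*r) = r*(r + 3)*(r + 3)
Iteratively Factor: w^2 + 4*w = (w)*(w + 4)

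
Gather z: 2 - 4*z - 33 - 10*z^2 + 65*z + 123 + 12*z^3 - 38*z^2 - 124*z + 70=12*z^3 - 48*z^2 - 63*z + 162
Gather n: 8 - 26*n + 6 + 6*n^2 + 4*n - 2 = 6*n^2 - 22*n + 12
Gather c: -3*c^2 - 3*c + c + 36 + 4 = -3*c^2 - 2*c + 40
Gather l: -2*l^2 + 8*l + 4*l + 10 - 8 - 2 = -2*l^2 + 12*l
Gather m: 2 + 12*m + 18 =12*m + 20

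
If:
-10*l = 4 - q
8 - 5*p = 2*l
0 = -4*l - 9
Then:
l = -9/4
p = 5/2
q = -37/2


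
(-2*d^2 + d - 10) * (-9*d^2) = 18*d^4 - 9*d^3 + 90*d^2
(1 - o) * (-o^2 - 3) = o^3 - o^2 + 3*o - 3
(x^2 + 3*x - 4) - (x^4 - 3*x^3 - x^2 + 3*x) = -x^4 + 3*x^3 + 2*x^2 - 4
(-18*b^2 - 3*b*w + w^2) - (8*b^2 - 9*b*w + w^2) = -26*b^2 + 6*b*w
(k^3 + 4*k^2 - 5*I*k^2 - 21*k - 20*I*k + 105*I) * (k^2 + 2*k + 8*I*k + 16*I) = k^5 + 6*k^4 + 3*I*k^4 + 27*k^3 + 18*I*k^3 + 198*k^2 - 39*I*k^2 - 520*k - 126*I*k - 1680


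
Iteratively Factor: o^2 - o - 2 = (o - 2)*(o + 1)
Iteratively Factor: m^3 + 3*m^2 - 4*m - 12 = (m - 2)*(m^2 + 5*m + 6) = (m - 2)*(m + 3)*(m + 2)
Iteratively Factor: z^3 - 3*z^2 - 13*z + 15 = (z - 5)*(z^2 + 2*z - 3) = (z - 5)*(z - 1)*(z + 3)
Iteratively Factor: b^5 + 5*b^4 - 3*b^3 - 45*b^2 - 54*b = (b - 3)*(b^4 + 8*b^3 + 21*b^2 + 18*b) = (b - 3)*(b + 3)*(b^3 + 5*b^2 + 6*b) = (b - 3)*(b + 2)*(b + 3)*(b^2 + 3*b) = b*(b - 3)*(b + 2)*(b + 3)*(b + 3)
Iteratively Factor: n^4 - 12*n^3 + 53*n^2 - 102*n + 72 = (n - 3)*(n^3 - 9*n^2 + 26*n - 24) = (n - 3)^2*(n^2 - 6*n + 8) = (n - 3)^2*(n - 2)*(n - 4)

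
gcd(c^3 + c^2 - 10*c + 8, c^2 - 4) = c - 2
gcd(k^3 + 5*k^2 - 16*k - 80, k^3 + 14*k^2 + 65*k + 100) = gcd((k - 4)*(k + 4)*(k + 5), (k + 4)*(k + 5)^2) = k^2 + 9*k + 20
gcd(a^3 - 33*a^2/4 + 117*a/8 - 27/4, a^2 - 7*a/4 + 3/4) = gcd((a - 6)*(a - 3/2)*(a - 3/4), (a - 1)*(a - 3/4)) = a - 3/4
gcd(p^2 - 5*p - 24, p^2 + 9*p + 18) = p + 3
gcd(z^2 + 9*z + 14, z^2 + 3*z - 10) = 1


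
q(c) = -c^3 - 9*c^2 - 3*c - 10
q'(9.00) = -408.00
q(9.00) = -1495.00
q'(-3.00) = 24.00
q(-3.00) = -55.00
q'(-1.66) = 18.61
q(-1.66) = -25.25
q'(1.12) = -26.92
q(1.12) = -26.05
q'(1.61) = -39.76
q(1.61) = -42.33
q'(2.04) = -52.20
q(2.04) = -62.06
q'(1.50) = -36.75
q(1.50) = -38.12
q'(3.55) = -104.71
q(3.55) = -178.81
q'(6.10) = -224.43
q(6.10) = -590.17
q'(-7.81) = -45.41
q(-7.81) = -59.16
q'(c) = -3*c^2 - 18*c - 3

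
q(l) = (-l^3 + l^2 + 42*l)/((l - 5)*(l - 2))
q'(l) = (-3*l^2 + 2*l + 42)/((l - 5)*(l - 2)) - (-l^3 + l^2 + 42*l)/((l - 5)*(l - 2)^2) - (-l^3 + l^2 + 42*l)/((l - 5)^2*(l - 2)) = (-l^4 + 14*l^3 - 79*l^2 + 20*l + 420)/(l^4 - 14*l^3 + 69*l^2 - 140*l + 100)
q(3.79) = -54.99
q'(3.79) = -17.72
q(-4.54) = -1.23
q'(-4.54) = -0.78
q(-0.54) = -1.58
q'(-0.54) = 1.94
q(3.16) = -52.08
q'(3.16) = 7.99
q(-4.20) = -1.48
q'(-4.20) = -0.74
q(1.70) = 70.08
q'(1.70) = 291.93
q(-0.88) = -2.10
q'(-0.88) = 1.15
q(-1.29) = -2.43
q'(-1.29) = 0.54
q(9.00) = -9.64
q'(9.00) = -2.75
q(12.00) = -15.43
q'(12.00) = -1.48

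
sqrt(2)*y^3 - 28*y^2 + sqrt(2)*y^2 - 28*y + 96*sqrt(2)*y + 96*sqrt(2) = (y - 8*sqrt(2))*(y - 6*sqrt(2))*(sqrt(2)*y + sqrt(2))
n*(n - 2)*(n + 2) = n^3 - 4*n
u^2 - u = u*(u - 1)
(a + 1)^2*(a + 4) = a^3 + 6*a^2 + 9*a + 4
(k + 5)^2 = k^2 + 10*k + 25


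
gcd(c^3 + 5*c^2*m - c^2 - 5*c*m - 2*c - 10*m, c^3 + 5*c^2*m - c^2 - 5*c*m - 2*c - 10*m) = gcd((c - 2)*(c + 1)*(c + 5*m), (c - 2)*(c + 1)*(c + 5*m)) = c^3 + 5*c^2*m - c^2 - 5*c*m - 2*c - 10*m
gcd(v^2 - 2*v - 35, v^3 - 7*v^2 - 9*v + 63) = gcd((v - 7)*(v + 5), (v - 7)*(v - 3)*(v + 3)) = v - 7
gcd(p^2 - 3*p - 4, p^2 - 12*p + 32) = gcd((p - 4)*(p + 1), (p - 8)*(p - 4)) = p - 4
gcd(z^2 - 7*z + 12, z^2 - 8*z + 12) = 1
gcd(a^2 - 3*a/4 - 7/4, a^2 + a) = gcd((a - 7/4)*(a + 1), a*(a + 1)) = a + 1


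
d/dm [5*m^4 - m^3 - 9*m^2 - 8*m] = 20*m^3 - 3*m^2 - 18*m - 8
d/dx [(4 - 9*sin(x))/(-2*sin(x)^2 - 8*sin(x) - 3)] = (-18*sin(x)^2 + 16*sin(x) + 59)*cos(x)/(8*sin(x) - cos(2*x) + 4)^2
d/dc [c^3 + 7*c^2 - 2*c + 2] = 3*c^2 + 14*c - 2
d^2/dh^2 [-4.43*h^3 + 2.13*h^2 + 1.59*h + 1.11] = 4.26 - 26.58*h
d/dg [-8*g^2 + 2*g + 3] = 2 - 16*g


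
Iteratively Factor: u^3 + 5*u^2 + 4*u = (u + 4)*(u^2 + u) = (u + 1)*(u + 4)*(u)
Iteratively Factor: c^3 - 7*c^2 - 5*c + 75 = (c - 5)*(c^2 - 2*c - 15) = (c - 5)*(c + 3)*(c - 5)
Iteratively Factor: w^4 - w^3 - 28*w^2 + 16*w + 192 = (w - 4)*(w^3 + 3*w^2 - 16*w - 48) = (w - 4)*(w + 3)*(w^2 - 16) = (w - 4)*(w + 3)*(w + 4)*(w - 4)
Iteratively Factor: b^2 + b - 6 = (b + 3)*(b - 2)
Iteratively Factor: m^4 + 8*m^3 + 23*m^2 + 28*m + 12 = (m + 1)*(m^3 + 7*m^2 + 16*m + 12) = (m + 1)*(m + 2)*(m^2 + 5*m + 6) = (m + 1)*(m + 2)*(m + 3)*(m + 2)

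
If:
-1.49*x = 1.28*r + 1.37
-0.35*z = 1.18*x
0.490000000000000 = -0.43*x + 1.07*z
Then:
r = -0.93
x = -0.12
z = 0.41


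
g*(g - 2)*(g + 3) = g^3 + g^2 - 6*g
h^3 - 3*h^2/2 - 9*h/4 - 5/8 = (h - 5/2)*(h + 1/2)^2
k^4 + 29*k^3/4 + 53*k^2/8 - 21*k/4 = k*(k - 1/2)*(k + 7/4)*(k + 6)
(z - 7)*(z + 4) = z^2 - 3*z - 28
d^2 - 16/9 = (d - 4/3)*(d + 4/3)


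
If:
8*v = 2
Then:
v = 1/4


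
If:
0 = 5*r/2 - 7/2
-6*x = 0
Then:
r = 7/5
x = 0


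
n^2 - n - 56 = (n - 8)*(n + 7)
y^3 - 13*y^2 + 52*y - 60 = (y - 6)*(y - 5)*(y - 2)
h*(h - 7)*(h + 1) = h^3 - 6*h^2 - 7*h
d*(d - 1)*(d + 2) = d^3 + d^2 - 2*d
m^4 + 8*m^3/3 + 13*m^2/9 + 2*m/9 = m*(m + 1/3)^2*(m + 2)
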